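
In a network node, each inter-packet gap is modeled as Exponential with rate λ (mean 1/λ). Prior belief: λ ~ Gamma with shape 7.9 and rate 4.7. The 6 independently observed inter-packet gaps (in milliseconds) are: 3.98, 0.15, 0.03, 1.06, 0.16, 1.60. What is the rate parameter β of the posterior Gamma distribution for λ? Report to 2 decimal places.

With a Gamma(shape α, rate β) prior on the exponential rate λ, the posterior after n observations with total T = Σxᵢ is Gamma(α+n, β+T).
Sum of observations T = 6.98 milliseconds; n = 6.
Posterior: Gamma(7.9+6, 4.7+6.98) = Gamma(13.9, 11.68).
Posterior β = 11.68.

11.68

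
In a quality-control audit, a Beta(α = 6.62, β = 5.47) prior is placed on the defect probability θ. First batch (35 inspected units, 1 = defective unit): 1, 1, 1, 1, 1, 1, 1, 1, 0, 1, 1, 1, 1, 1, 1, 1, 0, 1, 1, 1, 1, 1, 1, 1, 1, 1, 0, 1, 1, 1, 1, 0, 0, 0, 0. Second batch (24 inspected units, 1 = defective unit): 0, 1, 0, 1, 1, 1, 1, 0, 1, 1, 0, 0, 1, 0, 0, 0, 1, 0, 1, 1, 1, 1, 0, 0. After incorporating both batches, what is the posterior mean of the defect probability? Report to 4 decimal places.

The Beta prior is conjugate to a Binomial/Bernoulli likelihood; the update adds successes to α and failures to β.
After batch 1: Beta(6.62+28, 5.47+7) = Beta(34.62, 12.47).
After batch 2: Beta(34.62+13, 12.47+11) = Beta(47.62, 23.47).
Posterior mean = α/(α+β) = 47.62/71.09 = 0.6699.

0.6699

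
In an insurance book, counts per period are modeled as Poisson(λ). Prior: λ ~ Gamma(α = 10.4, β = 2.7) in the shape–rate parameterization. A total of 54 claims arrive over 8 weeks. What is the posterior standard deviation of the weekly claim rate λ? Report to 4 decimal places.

0.7500

With a Gamma(shape α, rate β) prior, the Poisson likelihood is conjugate: the posterior is Gamma(α + ΣXᵢ, β + n).
Posterior: Gamma(α+S, β+n) = Gamma(10.4+54, 2.7+8) = Gamma(64.4, 10.7).
SD = √α/β = √64.4/10.7 = 0.7500.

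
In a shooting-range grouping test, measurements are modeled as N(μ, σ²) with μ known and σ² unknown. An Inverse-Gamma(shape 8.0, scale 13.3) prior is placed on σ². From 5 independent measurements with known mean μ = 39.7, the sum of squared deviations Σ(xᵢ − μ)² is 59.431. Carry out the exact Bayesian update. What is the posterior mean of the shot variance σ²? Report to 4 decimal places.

With known mean μ and an Inverse-Gamma(α, β) prior on σ², the Normal likelihood is conjugate: posterior is Inv-Gamma(α + n/2, β + Σ(xᵢ−μ)²/2).
Posterior: Inv-Gamma(8.0 + 5/2, 13.3 + 59.431/2) = Inv-Gamma(10.50, 43.0155).
E[σ²|data] = β/(α−1) = 43.0155/9.50 = 4.5279.

4.5279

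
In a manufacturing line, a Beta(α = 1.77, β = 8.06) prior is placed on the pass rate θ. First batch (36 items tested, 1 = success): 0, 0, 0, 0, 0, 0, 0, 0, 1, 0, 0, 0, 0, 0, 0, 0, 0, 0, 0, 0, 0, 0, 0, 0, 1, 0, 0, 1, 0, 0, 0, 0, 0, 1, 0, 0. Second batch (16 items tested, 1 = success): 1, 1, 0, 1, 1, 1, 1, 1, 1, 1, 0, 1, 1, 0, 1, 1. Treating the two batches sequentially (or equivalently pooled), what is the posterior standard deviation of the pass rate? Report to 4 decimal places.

0.0580

The Beta prior is conjugate to a Binomial/Bernoulli likelihood; the update adds successes to α and failures to β.
After batch 1: Beta(1.77+4, 8.06+32) = Beta(5.77, 40.06).
After batch 2: Beta(5.77+13, 40.06+3) = Beta(18.77, 43.06).
Var = αβ/((α+β)²(α+β+1)) = 18.77·43.06/(61.83²·62.83) = 0.00336490; SD = √0.00336490 = 0.0580.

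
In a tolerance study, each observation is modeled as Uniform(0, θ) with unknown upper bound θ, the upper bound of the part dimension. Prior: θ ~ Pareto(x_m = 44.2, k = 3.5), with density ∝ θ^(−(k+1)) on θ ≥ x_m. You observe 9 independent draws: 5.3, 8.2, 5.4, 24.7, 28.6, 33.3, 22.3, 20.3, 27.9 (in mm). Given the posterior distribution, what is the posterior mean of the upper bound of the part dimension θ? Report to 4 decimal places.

A Pareto(scale x_m, shape k) prior on the upper bound θ of Uniform(0, θ) is conjugate: posterior is Pareto(max(x_m, max xᵢ), k + n).
Sample maximum = 33.3; prior scale x_m = 44.2 → posterior scale = max = 44.2.
Posterior shape = 3.5 + 9 = 12.5.
E[θ|data] = k·x_m/(k−1) = 12.5·44.2/11.5 = 48.0435.

48.0435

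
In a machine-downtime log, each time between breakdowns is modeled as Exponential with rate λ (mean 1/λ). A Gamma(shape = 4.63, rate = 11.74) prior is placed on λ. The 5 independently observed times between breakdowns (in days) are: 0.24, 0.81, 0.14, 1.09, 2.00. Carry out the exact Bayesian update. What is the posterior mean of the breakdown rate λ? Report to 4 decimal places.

0.6011

With a Gamma(shape α, rate β) prior on the exponential rate λ, the posterior after n observations with total T = Σxᵢ is Gamma(α+n, β+T).
Sum of observations T = 4.28 days; n = 5.
Posterior: Gamma(4.63+5, 11.74+4.28) = Gamma(9.63, 16.02).
Posterior mean of λ = α/β = 9.63/16.02 = 0.6011.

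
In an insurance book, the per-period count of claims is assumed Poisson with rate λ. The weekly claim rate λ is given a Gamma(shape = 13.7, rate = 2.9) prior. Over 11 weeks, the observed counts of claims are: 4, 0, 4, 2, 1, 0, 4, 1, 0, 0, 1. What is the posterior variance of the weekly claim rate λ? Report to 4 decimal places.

0.1589

With a Gamma(shape α, rate β) prior, the Poisson likelihood is conjugate: the posterior is Gamma(α + ΣXᵢ, β + n).
Sum of counts S = 17 over n = 11 weeks.
Posterior: Gamma(α+S, β+n) = Gamma(13.7+17, 2.9+11) = Gamma(30.7, 13.9).
Var = α/β² = 30.7/13.9² = 0.1589.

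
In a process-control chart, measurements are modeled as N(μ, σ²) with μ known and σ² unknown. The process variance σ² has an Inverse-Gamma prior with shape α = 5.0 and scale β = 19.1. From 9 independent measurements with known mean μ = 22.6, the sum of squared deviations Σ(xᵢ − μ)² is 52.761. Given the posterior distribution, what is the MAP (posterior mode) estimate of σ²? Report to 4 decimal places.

4.3315

With known mean μ and an Inverse-Gamma(α, β) prior on σ², the Normal likelihood is conjugate: posterior is Inv-Gamma(α + n/2, β + Σ(xᵢ−μ)²/2).
Posterior: Inv-Gamma(5.0 + 9/2, 19.1 + 52.761/2) = Inv-Gamma(9.50, 45.4805).
Mode = β/(α+1) = 45.4805/10.50 = 4.3315.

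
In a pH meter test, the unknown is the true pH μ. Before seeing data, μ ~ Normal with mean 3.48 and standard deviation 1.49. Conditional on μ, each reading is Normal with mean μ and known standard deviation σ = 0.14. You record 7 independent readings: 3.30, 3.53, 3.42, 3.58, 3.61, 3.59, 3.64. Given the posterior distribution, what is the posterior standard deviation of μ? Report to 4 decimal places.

For Normal data with known variance σ², a Normal(μ₀, σ₀²) prior on μ is conjugate. Posterior precision = 1/σ₀² + n/σ²; posterior mean is the precision-weighted average of μ₀ and x̄.
σ₀² = 1.49² = 2.2201, σ² = 0.14² = 0.0196; σ² + n·σ₀² = 0.0196 + 7·2.2201 = 15.5603.
Posterior precision = 1/σ₀² + n/σ² = 1/2.2201 + 7/0.0196 = (σ² + n·σ₀²)/(σ₀²σ²) = 15.5603/(2.2201·0.0196); posterior variance σₙ² = σ₀²σ²/(σ² + n·σ₀²) = 2.2201·0.0196/15.5603 = 0.002796.
Posterior SD = √σₙ² = √(2.2201·0.0196/15.5603) = 0.0529.

0.0529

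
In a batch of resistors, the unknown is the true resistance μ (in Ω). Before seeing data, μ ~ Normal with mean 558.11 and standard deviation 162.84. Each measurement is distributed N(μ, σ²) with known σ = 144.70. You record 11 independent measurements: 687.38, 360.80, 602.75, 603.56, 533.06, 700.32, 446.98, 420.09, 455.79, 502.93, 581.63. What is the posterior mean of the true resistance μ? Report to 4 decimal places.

For Normal data with known variance σ², a Normal(μ₀, σ₀²) prior on μ is conjugate. Posterior precision = 1/σ₀² + n/σ²; posterior mean is the precision-weighted average of μ₀ and x̄.
Σxᵢ = 687.38 + 360.80 + 602.75 + 603.56 + 533.06 + 700.32 + 446.98 + 420.09 + 455.79 + 502.93 + 581.63 = 5895.29, so n·x̄ = 5895.29.
σ₀² = 162.84² = 26516.8656, σ² = 144.70² = 20938.09; σ² + n·σ₀² = 20938.09 + 11·26516.8656 = 312623.6116.
Posterior mean = (μ₀/σ₀² + n·x̄/σ²)/(1/σ₀² + n/σ²) = (σ²·μ₀ + σ₀²·n·x̄)/(σ² + n·σ₀²) = (20938.09·558.11 + 26516.8656·5895.29)/312623.6116 = 168010370.012924/312623.6116 = 537.4206.

537.4206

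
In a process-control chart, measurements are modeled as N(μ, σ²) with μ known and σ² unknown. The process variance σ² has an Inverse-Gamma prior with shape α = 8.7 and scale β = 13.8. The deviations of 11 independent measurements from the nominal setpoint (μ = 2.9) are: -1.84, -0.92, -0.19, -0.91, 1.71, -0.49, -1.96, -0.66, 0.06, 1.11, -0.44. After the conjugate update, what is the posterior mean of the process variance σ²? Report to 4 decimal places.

1.5745

With known mean μ and an Inverse-Gamma(α, β) prior on σ², the Normal likelihood is conjugate: posterior is Inv-Gamma(α + n/2, β + Σ(xᵢ−μ)²/2).
Σ(xᵢ−μ)² = (-1.84)² + (-0.92)² + (-0.19)² + (-0.91)² + (1.71)² + (-0.49)² + (-1.96)² + (-0.66)² + (0.06)² + (1.11)² + (-0.44)² = 13.9669.
Posterior: Inv-Gamma(8.7 + 11/2, 13.8 + 13.9669/2) = Inv-Gamma(14.20, 20.78345).
E[σ²|data] = β/(α−1) = 20.78345/13.20 = 1.5745.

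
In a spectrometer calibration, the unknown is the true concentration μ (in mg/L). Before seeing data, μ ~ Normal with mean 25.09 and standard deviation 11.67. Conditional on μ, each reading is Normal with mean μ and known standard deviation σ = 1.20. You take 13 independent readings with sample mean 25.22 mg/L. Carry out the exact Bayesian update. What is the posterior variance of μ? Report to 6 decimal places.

0.110679

For Normal data with known variance σ², a Normal(μ₀, σ₀²) prior on μ is conjugate. Posterior precision = 1/σ₀² + n/σ²; posterior mean is the precision-weighted average of μ₀ and x̄.
σ₀² = 11.67² = 136.1889, σ² = 1.20² = 1.44; σ² + n·σ₀² = 1.44 + 13·136.1889 = 1771.8957.
Posterior precision = 1/σ₀² + n/σ² = 1/136.1889 + 13/1.44 = (σ² + n·σ₀²)/(σ₀²σ²) = 1771.8957/(136.1889·1.44); posterior variance σₙ² = σ₀²σ²/(σ² + n·σ₀²) = 136.1889·1.44/1771.8957 = 0.110679.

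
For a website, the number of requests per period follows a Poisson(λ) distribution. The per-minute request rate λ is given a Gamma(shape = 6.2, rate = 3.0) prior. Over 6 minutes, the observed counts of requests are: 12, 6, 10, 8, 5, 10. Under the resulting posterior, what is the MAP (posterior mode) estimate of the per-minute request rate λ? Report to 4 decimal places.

6.2444

With a Gamma(shape α, rate β) prior, the Poisson likelihood is conjugate: the posterior is Gamma(α + ΣXᵢ, β + n).
Sum of counts S = 51 over n = 6 minutes.
Posterior: Gamma(α+S, β+n) = Gamma(6.2+51, 3.0+6) = Gamma(57.2, 9.0).
Mode of Gamma(α,β) for α≥1 is (α−1)/β = 56.2/9.0 = 6.2444.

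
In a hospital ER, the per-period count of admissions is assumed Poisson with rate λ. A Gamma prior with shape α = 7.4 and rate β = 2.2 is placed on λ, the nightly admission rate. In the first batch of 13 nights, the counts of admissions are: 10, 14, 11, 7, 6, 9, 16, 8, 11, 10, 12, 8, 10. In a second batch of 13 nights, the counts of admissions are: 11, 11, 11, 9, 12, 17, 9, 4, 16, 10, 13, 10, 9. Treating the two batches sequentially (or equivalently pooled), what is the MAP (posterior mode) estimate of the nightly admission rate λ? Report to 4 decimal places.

9.9433

With a Gamma(shape α, rate β) prior, the Poisson likelihood is conjugate: the posterior is Gamma(α + ΣXᵢ, β + n).
Batch 1: sum of counts S = 132 over n = 13 nights.
After batch 1: Gamma(α+S, β+n) = Gamma(7.4+132, 2.2+13) = Gamma(139.4, 15.2).
Batch 2: sum of counts S = 142 over n = 13 nights.
After batch 2: Gamma(α+S, β+n) = Gamma(139.4+142, 15.2+13) = Gamma(281.4, 28.2).
Mode of Gamma(α,β) for α≥1 is (α−1)/β = 280.4/28.2 = 9.9433.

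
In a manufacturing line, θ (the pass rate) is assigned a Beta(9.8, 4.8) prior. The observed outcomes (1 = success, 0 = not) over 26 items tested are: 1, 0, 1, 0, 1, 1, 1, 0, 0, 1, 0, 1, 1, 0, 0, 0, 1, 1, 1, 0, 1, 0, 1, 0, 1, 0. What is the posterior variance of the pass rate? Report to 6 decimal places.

The Beta prior is conjugate to a Binomial/Bernoulli likelihood; the update adds successes to α and failures to β.
Posterior: Beta(α+k, β+n−k) = Beta(9.8+14, 4.8+12) = Beta(23.8, 16.8).
Var = αβ/((α+β)²(α+β+1)) = 23.8·16.8/(40.6²·41.6) = 0.005831.

0.005831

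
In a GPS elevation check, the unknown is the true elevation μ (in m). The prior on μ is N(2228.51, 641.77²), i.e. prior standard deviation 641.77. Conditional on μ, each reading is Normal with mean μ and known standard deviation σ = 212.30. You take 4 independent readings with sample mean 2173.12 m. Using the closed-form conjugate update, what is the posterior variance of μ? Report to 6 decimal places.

For Normal data with known variance σ², a Normal(μ₀, σ₀²) prior on μ is conjugate. Posterior precision = 1/σ₀² + n/σ²; posterior mean is the precision-weighted average of μ₀ and x̄.
σ₀² = 641.77² = 411868.7329, σ² = 212.30² = 45071.29; σ² + n·σ₀² = 45071.29 + 4·411868.7329 = 1692546.2216.
Posterior precision = 1/σ₀² + n/σ² = 1/411868.7329 + 4/45071.29 = (σ² + n·σ₀²)/(σ₀²σ²) = 1692546.2216/(411868.7329·45071.29); posterior variance σₙ² = σ₀²σ²/(σ² + n·σ₀²) = 411868.7329·45071.29/1692546.2216 = 10967.768481.

10967.768481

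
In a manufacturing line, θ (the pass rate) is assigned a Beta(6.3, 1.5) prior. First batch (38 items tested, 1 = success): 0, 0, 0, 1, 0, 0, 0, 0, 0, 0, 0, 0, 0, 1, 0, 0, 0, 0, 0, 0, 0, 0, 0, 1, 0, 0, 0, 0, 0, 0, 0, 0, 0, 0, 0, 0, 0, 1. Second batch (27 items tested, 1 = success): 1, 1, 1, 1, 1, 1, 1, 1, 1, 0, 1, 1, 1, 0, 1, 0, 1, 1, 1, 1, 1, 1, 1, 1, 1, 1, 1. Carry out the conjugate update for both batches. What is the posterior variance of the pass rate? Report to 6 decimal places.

The Beta prior is conjugate to a Binomial/Bernoulli likelihood; the update adds successes to α and failures to β.
After batch 1: Beta(6.3+4, 1.5+34) = Beta(10.3, 35.5).
After batch 2: Beta(10.3+24, 35.5+3) = Beta(34.3, 38.5).
Var = αβ/((α+β)²(α+β+1)) = 34.3·38.5/(72.8²·73.8) = 0.003376.

0.003376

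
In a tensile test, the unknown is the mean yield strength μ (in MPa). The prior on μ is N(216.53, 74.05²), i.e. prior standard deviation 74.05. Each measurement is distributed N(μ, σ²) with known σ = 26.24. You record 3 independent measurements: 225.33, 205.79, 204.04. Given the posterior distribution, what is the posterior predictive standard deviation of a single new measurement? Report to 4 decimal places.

For Normal data with known variance σ², a Normal(μ₀, σ₀²) prior on μ is conjugate. Posterior precision = 1/σ₀² + n/σ²; posterior mean is the precision-weighted average of μ₀ and x̄.
σ₀² = 74.05² = 5483.4025, σ² = 26.24² = 688.5376; σ² + n·σ₀² = 688.5376 + 3·5483.4025 = 17138.7451.
Posterior precision = 1/σ₀² + n/σ² = 1/5483.4025 + 3/688.5376 = (σ² + n·σ₀²)/(σ₀²σ²) = 17138.7451/(5483.4025·688.5376); posterior variance σₙ² = σ₀²σ²/(σ² + n·σ₀²) = 5483.4025·688.5376/17138.7451 = 220.292021.
Predictive variance for one new observation = σₙ² + σ² = 5483.4025·688.5376/17138.7451 + 688.5376 = σ²·(σ₀² + 17138.7451)/17138.7451 = 688.5376·22622.1476/17138.7451 = 908.829621; SD = √(688.5376·22622.1476/17138.7451) = 30.1468.

30.1468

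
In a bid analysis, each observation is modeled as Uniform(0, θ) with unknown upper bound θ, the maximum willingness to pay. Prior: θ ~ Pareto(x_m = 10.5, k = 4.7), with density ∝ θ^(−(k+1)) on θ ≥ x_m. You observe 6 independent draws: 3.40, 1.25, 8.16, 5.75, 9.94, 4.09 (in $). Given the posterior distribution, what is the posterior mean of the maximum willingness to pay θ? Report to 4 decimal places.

A Pareto(scale x_m, shape k) prior on the upper bound θ of Uniform(0, θ) is conjugate: posterior is Pareto(max(x_m, max xᵢ), k + n).
Sample maximum = 9.94; prior scale x_m = 10.5 → posterior scale = max = 10.50.
Posterior shape = 4.7 + 6 = 10.7.
E[θ|data] = k·x_m/(k−1) = 10.7·10.50/9.7 = 11.5825.

11.5825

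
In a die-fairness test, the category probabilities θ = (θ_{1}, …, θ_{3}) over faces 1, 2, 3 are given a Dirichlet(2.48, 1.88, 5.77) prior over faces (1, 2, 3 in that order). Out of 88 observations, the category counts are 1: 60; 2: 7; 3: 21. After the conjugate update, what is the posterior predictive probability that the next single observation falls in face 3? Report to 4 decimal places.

0.2728

The Dirichlet prior is conjugate to the Multinomial likelihood: each posterior αⱼ = prior αⱼ + observed count nⱼ.
Posterior concentration: (62.48, 8.88, 26.77), total = 98.13.
P(next = 3 | data) = α_{3}/Σα = 0.2728.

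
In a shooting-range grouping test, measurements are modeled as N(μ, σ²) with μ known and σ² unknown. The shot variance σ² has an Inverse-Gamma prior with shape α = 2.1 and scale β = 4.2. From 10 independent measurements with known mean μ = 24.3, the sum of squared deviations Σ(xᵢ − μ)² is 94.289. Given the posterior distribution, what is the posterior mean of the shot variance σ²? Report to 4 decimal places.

8.4171

With known mean μ and an Inverse-Gamma(α, β) prior on σ², the Normal likelihood is conjugate: posterior is Inv-Gamma(α + n/2, β + Σ(xᵢ−μ)²/2).
Posterior: Inv-Gamma(2.1 + 10/2, 4.2 + 94.289/2) = Inv-Gamma(7.10, 51.3445).
E[σ²|data] = β/(α−1) = 51.3445/6.10 = 8.4171.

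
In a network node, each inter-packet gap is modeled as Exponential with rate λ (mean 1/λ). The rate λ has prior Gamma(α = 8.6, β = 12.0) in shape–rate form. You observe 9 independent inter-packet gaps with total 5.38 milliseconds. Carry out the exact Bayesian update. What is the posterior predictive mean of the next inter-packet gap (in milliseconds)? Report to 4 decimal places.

1.0470

With a Gamma(shape α, rate β) prior on the exponential rate λ, the posterior after n observations with total T = Σxᵢ is Gamma(α+n, β+T).
Posterior: Gamma(8.6+9, 12.0+5.38) = Gamma(17.6, 17.38).
The predictive distribution for the next observation is Lomax; its mean is β/(α−1) = 17.38/16.6 = 1.0470.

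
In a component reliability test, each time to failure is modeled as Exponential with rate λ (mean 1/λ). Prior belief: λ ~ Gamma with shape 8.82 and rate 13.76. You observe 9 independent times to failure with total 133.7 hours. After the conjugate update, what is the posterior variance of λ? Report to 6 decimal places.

0.000820

With a Gamma(shape α, rate β) prior on the exponential rate λ, the posterior after n observations with total T = Σxᵢ is Gamma(α+n, β+T).
Posterior: Gamma(8.82+9, 13.76+133.7) = Gamma(17.82, 147.46).
Var = α/β² = 0.000820.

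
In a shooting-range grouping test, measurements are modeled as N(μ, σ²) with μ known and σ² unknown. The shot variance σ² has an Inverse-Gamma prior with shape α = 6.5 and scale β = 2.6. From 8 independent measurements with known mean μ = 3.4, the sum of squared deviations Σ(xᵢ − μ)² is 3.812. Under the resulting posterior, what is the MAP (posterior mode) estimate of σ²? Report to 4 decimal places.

With known mean μ and an Inverse-Gamma(α, β) prior on σ², the Normal likelihood is conjugate: posterior is Inv-Gamma(α + n/2, β + Σ(xᵢ−μ)²/2).
Posterior: Inv-Gamma(6.5 + 8/2, 2.6 + 3.812/2) = Inv-Gamma(10.50, 4.5060).
Mode = β/(α+1) = 4.5060/11.50 = 0.3918.

0.3918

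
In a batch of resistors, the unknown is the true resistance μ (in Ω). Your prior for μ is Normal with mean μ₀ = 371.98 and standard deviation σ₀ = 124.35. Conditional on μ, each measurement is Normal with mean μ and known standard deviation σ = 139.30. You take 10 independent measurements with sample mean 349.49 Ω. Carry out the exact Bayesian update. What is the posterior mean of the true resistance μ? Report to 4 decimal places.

For Normal data with known variance σ², a Normal(μ₀, σ₀²) prior on μ is conjugate. Posterior precision = 1/σ₀² + n/σ²; posterior mean is the precision-weighted average of μ₀ and x̄.
n·x̄ = 10·349.49 = 3494.9.
σ₀² = 124.35² = 15462.9225, σ² = 139.30² = 19404.49; σ² + n·σ₀² = 19404.49 + 10·15462.9225 = 174033.715.
Posterior mean = (μ₀/σ₀² + n·x̄/σ²)/(1/σ₀² + n/σ²) = (σ²·μ₀ + σ₀²·n·x̄)/(σ² + n·σ₀²) = (19404.49·371.98 + 15462.9225·3494.9)/174033.715 = 61259450.03545/174033.715 = 351.9976.

351.9976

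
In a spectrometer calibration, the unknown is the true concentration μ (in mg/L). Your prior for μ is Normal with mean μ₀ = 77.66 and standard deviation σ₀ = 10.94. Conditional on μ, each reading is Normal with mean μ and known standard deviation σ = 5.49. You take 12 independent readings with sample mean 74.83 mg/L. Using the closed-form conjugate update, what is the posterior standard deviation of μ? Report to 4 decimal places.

1.5685

For Normal data with known variance σ², a Normal(μ₀, σ₀²) prior on μ is conjugate. Posterior precision = 1/σ₀² + n/σ²; posterior mean is the precision-weighted average of μ₀ and x̄.
σ₀² = 10.94² = 119.6836, σ² = 5.49² = 30.1401; σ² + n·σ₀² = 30.1401 + 12·119.6836 = 1466.3433.
Posterior precision = 1/σ₀² + n/σ² = 1/119.6836 + 12/30.1401 = (σ² + n·σ₀²)/(σ₀²σ²) = 1466.3433/(119.6836·30.1401); posterior variance σₙ² = σ₀²σ²/(σ² + n·σ₀²) = 119.6836·30.1401/1466.3433 = 2.460049.
Posterior SD = √σₙ² = √(119.6836·30.1401/1466.3433) = 1.5685.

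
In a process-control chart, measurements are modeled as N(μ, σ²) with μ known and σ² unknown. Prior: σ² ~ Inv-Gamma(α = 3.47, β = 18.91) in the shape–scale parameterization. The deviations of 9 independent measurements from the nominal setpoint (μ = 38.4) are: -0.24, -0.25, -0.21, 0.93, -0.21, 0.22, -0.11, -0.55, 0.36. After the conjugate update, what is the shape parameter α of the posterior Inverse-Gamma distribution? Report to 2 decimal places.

7.97

With known mean μ and an Inverse-Gamma(α, β) prior on σ², the Normal likelihood is conjugate: posterior is Inv-Gamma(α + n/2, β + Σ(xᵢ−μ)²/2).
Σ(xᵢ−μ)² = (-0.24)² + (-0.25)² + (-0.21)² + (0.93)² + (-0.21)² + (0.22)² + (-0.11)² + (-0.55)² + (0.36)² = 1.5658.
Posterior: Inv-Gamma(3.47 + 9/2, 18.91 + 1.5658/2) = Inv-Gamma(7.97, 19.69290).
Posterior α = 7.97.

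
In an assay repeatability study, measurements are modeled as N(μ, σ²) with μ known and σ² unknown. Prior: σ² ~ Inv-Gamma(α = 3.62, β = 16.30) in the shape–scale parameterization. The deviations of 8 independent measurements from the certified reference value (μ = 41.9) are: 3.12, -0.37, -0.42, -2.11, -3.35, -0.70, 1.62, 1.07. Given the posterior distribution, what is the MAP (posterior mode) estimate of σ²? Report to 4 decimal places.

With known mean μ and an Inverse-Gamma(α, β) prior on σ², the Normal likelihood is conjugate: posterior is Inv-Gamma(α + n/2, β + Σ(xᵢ−μ)²/2).
Σ(xᵢ−μ)² = (3.12)² + (-0.37)² + (-0.42)² + (-2.11)² + (-3.35)² + (-0.70)² + (1.62)² + (1.07)² = 29.9816.
Posterior: Inv-Gamma(3.62 + 8/2, 16.30 + 29.9816/2) = Inv-Gamma(7.62, 31.29080).
Mode = β/(α+1) = 31.29080/8.62 = 3.6300.

3.6300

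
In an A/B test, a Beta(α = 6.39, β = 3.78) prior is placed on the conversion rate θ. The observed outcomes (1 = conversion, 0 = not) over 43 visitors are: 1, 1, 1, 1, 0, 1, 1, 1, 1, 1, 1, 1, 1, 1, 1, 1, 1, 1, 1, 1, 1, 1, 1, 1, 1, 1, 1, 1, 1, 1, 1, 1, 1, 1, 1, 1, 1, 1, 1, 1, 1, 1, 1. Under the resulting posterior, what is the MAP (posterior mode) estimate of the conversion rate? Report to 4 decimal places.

The Beta prior is conjugate to a Binomial/Bernoulli likelihood; the update adds successes to α and failures to β.
Posterior: Beta(α+k, β+n−k) = Beta(6.39+42, 3.78+1) = Beta(48.39, 4.78).
Mode of Beta(a,b) for a,b>1 is (a−1)/(a+b−2) = 47.39/51.17 = 0.9261.

0.9261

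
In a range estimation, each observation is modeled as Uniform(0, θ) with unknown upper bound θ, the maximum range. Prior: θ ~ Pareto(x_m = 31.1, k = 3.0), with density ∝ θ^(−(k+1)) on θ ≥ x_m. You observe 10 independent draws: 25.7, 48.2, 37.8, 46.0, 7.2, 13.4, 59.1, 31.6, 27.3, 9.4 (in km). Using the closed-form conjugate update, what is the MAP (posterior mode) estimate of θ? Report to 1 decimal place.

A Pareto(scale x_m, shape k) prior on the upper bound θ of Uniform(0, θ) is conjugate: posterior is Pareto(max(x_m, max xᵢ), k + n).
Sample maximum = 59.1; prior scale x_m = 31.1 → posterior scale = max = 59.1.
Posterior shape = 3.0 + 10 = 13.0.
The Pareto density is decreasing on [x_m, ∞), so the mode is x_m = 59.1.

59.1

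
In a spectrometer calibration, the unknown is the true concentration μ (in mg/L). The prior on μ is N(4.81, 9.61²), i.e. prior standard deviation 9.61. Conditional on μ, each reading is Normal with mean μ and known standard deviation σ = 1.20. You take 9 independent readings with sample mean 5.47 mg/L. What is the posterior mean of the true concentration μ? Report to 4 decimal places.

For Normal data with known variance σ², a Normal(μ₀, σ₀²) prior on μ is conjugate. Posterior precision = 1/σ₀² + n/σ²; posterior mean is the precision-weighted average of μ₀ and x̄.
n·x̄ = 9·5.47 = 49.23.
σ₀² = 9.61² = 92.3521, σ² = 1.20² = 1.44; σ² + n·σ₀² = 1.44 + 9·92.3521 = 832.6089.
Posterior mean = (μ₀/σ₀² + n·x̄/σ²)/(1/σ₀² + n/σ²) = (σ²·μ₀ + σ₀²·n·x̄)/(σ² + n·σ₀²) = (1.44·4.81 + 92.3521·49.23)/832.6089 = 4553.420283/832.6089 = 5.4689.

5.4689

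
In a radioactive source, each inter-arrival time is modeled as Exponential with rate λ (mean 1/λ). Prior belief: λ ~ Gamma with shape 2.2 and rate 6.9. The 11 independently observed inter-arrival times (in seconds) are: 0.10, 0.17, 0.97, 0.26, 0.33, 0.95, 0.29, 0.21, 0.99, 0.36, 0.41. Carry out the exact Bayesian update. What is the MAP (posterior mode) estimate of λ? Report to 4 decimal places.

1.0218

With a Gamma(shape α, rate β) prior on the exponential rate λ, the posterior after n observations with total T = Σxᵢ is Gamma(α+n, β+T).
Sum of observations T = 5.04 seconds; n = 11.
Posterior: Gamma(2.2+11, 6.9+5.04) = Gamma(13.2, 11.94).
Mode = (α−1)/β = 1.0218.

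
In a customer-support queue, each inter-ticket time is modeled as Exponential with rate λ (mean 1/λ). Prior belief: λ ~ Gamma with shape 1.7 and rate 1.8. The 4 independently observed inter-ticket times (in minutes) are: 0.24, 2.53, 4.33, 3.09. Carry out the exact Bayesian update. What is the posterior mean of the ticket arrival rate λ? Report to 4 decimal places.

0.4754

With a Gamma(shape α, rate β) prior on the exponential rate λ, the posterior after n observations with total T = Σxᵢ is Gamma(α+n, β+T).
Sum of observations T = 10.19 minutes; n = 4.
Posterior: Gamma(1.7+4, 1.8+10.19) = Gamma(5.7, 11.99).
Posterior mean of λ = α/β = 5.7/11.99 = 0.4754.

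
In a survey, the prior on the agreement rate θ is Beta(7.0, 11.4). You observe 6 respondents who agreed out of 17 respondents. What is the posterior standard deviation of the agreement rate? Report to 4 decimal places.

0.0799

The Beta prior is conjugate to a Binomial/Bernoulli likelihood; the update adds successes to α and failures to β.
Posterior: Beta(α+k, β+n−k) = Beta(7.0+6, 11.4+11) = Beta(13.0, 22.4).
Var = αβ/((α+β)²(α+β+1)) = 13.0·22.4/(35.4²·36.4) = 0.00638386; SD = √0.00638386 = 0.0799.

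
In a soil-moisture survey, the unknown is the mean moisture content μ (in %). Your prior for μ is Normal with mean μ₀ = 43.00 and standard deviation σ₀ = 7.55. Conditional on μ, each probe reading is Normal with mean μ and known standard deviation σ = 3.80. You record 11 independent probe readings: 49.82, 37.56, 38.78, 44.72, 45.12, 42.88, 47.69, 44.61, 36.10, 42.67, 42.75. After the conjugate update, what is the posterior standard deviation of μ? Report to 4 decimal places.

1.1328

For Normal data with known variance σ², a Normal(μ₀, σ₀²) prior on μ is conjugate. Posterior precision = 1/σ₀² + n/σ²; posterior mean is the precision-weighted average of μ₀ and x̄.
σ₀² = 7.55² = 57.0025, σ² = 3.80² = 14.44; σ² + n·σ₀² = 14.44 + 11·57.0025 = 641.4675.
Posterior precision = 1/σ₀² + n/σ² = 1/57.0025 + 11/14.44 = (σ² + n·σ₀²)/(σ₀²σ²) = 641.4675/(57.0025·14.44); posterior variance σₙ² = σ₀²σ²/(σ² + n·σ₀²) = 57.0025·14.44/641.4675 = 1.283177.
Posterior SD = √σₙ² = √(57.0025·14.44/641.4675) = 1.1328.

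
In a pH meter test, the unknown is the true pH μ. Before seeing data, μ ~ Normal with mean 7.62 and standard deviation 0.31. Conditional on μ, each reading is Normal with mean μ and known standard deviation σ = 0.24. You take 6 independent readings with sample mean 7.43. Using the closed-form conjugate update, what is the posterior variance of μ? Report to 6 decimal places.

For Normal data with known variance σ², a Normal(μ₀, σ₀²) prior on μ is conjugate. Posterior precision = 1/σ₀² + n/σ²; posterior mean is the precision-weighted average of μ₀ and x̄.
σ₀² = 0.31² = 0.0961, σ² = 0.24² = 0.0576; σ² + n·σ₀² = 0.0576 + 6·0.0961 = 0.6342.
Posterior precision = 1/σ₀² + n/σ² = 1/0.0961 + 6/0.0576 = (σ² + n·σ₀²)/(σ₀²σ²) = 0.6342/(0.0961·0.0576); posterior variance σₙ² = σ₀²σ²/(σ² + n·σ₀²) = 0.0961·0.0576/0.6342 = 0.008728.

0.008728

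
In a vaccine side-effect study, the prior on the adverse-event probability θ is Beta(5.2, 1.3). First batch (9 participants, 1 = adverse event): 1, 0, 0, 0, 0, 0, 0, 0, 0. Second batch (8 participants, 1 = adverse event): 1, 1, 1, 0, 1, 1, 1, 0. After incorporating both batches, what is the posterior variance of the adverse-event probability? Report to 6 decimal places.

0.010189

The Beta prior is conjugate to a Binomial/Bernoulli likelihood; the update adds successes to α and failures to β.
After batch 1: Beta(5.2+1, 1.3+8) = Beta(6.2, 9.3).
After batch 2: Beta(6.2+6, 9.3+2) = Beta(12.2, 11.3).
Var = αβ/((α+β)²(α+β+1)) = 12.2·11.3/(23.5²·24.5) = 0.010189.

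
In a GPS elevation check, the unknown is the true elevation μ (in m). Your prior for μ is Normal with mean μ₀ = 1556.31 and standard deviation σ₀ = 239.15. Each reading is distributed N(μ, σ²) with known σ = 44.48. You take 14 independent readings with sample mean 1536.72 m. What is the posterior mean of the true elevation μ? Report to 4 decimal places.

For Normal data with known variance σ², a Normal(μ₀, σ₀²) prior on μ is conjugate. Posterior precision = 1/σ₀² + n/σ²; posterior mean is the precision-weighted average of μ₀ and x̄.
n·x̄ = 14·1536.72 = 21514.08.
σ₀² = 239.15² = 57192.7225, σ² = 44.48² = 1978.4704; σ² + n·σ₀² = 1978.4704 + 14·57192.7225 = 802676.5854.
Posterior mean = (μ₀/σ₀² + n·x̄/σ²)/(1/σ₀² + n/σ²) = (σ²·μ₀ + σ₀²·n·x̄)/(σ² + n·σ₀²) = (1978.4704·1556.31 + 57192.7225·21514.08)/802676.5854 = 1233527920.551024/802676.5854 = 1536.7683.

1536.7683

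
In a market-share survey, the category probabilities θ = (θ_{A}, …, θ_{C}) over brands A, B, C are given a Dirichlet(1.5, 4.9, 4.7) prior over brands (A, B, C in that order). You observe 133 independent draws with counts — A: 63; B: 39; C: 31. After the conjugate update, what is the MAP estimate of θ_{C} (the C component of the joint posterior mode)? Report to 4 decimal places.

The Dirichlet prior is conjugate to the Multinomial likelihood: each posterior αⱼ = prior αⱼ + observed count nⱼ.
Posterior concentration: (64.5, 43.9, 35.7), total = 144.1.
Joint mode component: (α_{C}−1)/(Σα−K) = 34.7/141.1 = 0.2459.

0.2459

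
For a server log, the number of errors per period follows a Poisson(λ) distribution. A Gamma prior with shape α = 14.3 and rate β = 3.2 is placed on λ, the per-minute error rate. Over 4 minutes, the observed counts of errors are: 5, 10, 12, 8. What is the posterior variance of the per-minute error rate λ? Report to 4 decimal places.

0.9510

With a Gamma(shape α, rate β) prior, the Poisson likelihood is conjugate: the posterior is Gamma(α + ΣXᵢ, β + n).
Sum of counts S = 35 over n = 4 minutes.
Posterior: Gamma(α+S, β+n) = Gamma(14.3+35, 3.2+4) = Gamma(49.3, 7.2).
Var = α/β² = 49.3/7.2² = 0.9510.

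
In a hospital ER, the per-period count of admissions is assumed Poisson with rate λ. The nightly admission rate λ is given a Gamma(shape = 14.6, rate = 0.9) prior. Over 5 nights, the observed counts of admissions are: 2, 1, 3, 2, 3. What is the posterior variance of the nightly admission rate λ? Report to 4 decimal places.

With a Gamma(shape α, rate β) prior, the Poisson likelihood is conjugate: the posterior is Gamma(α + ΣXᵢ, β + n).
Sum of counts S = 11 over n = 5 nights.
Posterior: Gamma(α+S, β+n) = Gamma(14.6+11, 0.9+5) = Gamma(25.6, 5.9).
Var = α/β² = 25.6/5.9² = 0.7354.

0.7354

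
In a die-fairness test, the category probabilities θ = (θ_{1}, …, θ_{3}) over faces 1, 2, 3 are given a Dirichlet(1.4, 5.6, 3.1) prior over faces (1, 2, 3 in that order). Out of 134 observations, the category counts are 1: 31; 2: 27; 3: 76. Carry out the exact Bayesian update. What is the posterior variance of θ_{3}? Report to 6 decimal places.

0.001706

The Dirichlet prior is conjugate to the Multinomial likelihood: each posterior αⱼ = prior αⱼ + observed count nⱼ.
Posterior concentration: (32.4, 32.6, 79.1), total = 144.1.
Var[θ_j] = α_j(Σα−α_j)/((Σα)²(Σα+1)) = 79.1·65.0/(144.1²·145.1) = 0.001706.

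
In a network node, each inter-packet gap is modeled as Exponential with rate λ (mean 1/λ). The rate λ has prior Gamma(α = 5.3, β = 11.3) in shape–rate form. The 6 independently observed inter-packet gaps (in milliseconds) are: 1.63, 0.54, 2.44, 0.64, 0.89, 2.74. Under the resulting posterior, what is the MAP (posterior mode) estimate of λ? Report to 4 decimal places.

With a Gamma(shape α, rate β) prior on the exponential rate λ, the posterior after n observations with total T = Σxᵢ is Gamma(α+n, β+T).
Sum of observations T = 8.88 milliseconds; n = 6.
Posterior: Gamma(5.3+6, 11.3+8.88) = Gamma(11.3, 20.18).
Mode = (α−1)/β = 0.5104.

0.5104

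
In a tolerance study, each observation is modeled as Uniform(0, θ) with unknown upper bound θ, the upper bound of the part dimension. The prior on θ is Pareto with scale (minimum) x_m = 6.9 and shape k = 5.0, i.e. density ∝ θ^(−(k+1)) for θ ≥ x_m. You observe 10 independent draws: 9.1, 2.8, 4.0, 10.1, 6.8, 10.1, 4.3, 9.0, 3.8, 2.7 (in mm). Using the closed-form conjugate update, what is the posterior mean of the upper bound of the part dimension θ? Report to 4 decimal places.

A Pareto(scale x_m, shape k) prior on the upper bound θ of Uniform(0, θ) is conjugate: posterior is Pareto(max(x_m, max xᵢ), k + n).
Sample maximum = 10.1; prior scale x_m = 6.9 → posterior scale = max = 10.1.
Posterior shape = 5.0 + 10 = 15.0.
E[θ|data] = k·x_m/(k−1) = 15.0·10.1/14.0 = 10.8214.

10.8214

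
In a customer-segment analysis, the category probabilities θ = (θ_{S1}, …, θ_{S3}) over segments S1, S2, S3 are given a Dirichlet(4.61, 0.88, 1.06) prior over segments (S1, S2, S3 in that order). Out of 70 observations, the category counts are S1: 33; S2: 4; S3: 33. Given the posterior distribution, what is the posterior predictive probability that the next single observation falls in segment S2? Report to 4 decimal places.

0.0637

The Dirichlet prior is conjugate to the Multinomial likelihood: each posterior αⱼ = prior αⱼ + observed count nⱼ.
Posterior concentration: (37.61, 4.88, 34.06), total = 76.55.
P(next = S2 | data) = α_{S2}/Σα = 0.0637.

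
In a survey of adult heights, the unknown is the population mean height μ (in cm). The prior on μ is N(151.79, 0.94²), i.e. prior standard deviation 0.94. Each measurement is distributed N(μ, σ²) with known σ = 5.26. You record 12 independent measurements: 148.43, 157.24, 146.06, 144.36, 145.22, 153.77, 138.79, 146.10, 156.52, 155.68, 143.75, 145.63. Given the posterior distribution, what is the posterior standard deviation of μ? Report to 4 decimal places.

For Normal data with known variance σ², a Normal(μ₀, σ₀²) prior on μ is conjugate. Posterior precision = 1/σ₀² + n/σ²; posterior mean is the precision-weighted average of μ₀ and x̄.
σ₀² = 0.94² = 0.8836, σ² = 5.26² = 27.6676; σ² + n·σ₀² = 27.6676 + 12·0.8836 = 38.2708.
Posterior precision = 1/σ₀² + n/σ² = 1/0.8836 + 12/27.6676 = (σ² + n·σ₀²)/(σ₀²σ²) = 38.2708/(0.8836·27.6676); posterior variance σₙ² = σ₀²σ²/(σ² + n·σ₀²) = 0.8836·27.6676/38.2708 = 0.638792.
Posterior SD = √σₙ² = √(0.8836·27.6676/38.2708) = 0.7992.

0.7992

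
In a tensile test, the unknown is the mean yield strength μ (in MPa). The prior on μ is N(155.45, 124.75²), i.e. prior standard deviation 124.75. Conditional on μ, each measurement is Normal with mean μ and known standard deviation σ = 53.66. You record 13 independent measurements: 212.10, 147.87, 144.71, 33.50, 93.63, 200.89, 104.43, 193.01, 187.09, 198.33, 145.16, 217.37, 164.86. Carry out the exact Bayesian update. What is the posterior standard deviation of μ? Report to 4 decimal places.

14.7778

For Normal data with known variance σ², a Normal(μ₀, σ₀²) prior on μ is conjugate. Posterior precision = 1/σ₀² + n/σ²; posterior mean is the precision-weighted average of μ₀ and x̄.
σ₀² = 124.75² = 15562.5625, σ² = 53.66² = 2879.3956; σ² + n·σ₀² = 2879.3956 + 13·15562.5625 = 205192.7081.
Posterior precision = 1/σ₀² + n/σ² = 1/15562.5625 + 13/2879.3956 = (σ² + n·σ₀²)/(σ₀²σ²) = 205192.7081/(15562.5625·2879.3956); posterior variance σₙ² = σ₀²σ²/(σ² + n·σ₀²) = 15562.5625·2879.3956/205192.7081 = 218.383852.
Posterior SD = √σₙ² = √(15562.5625·2879.3956/205192.7081) = 14.7778.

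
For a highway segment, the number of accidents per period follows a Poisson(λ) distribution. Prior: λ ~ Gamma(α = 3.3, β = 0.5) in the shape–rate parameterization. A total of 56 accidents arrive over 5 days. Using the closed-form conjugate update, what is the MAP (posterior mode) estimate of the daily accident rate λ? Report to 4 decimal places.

10.6000

With a Gamma(shape α, rate β) prior, the Poisson likelihood is conjugate: the posterior is Gamma(α + ΣXᵢ, β + n).
Posterior: Gamma(α+S, β+n) = Gamma(3.3+56, 0.5+5) = Gamma(59.3, 5.5).
Mode of Gamma(α,β) for α≥1 is (α−1)/β = 58.3/5.5 = 10.6000.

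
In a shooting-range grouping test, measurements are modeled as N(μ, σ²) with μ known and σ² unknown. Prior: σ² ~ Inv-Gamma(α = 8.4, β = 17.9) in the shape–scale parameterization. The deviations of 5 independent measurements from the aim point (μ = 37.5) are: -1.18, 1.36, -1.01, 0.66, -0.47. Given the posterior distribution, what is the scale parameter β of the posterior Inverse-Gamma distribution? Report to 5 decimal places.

20.35930

With known mean μ and an Inverse-Gamma(α, β) prior on σ², the Normal likelihood is conjugate: posterior is Inv-Gamma(α + n/2, β + Σ(xᵢ−μ)²/2).
Σ(xᵢ−μ)² = (-1.18)² + (1.36)² + (-1.01)² + (0.66)² + (-0.47)² = 4.9186.
Posterior: Inv-Gamma(8.4 + 5/2, 17.9 + 4.9186/2) = Inv-Gamma(10.90, 20.35930).
Posterior β = 20.35930.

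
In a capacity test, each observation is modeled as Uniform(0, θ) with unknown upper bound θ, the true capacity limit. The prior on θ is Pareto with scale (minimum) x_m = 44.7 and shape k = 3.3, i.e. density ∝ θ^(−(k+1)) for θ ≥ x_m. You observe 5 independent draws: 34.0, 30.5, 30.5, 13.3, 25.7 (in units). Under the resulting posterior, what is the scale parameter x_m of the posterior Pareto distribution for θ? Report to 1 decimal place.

A Pareto(scale x_m, shape k) prior on the upper bound θ of Uniform(0, θ) is conjugate: posterior is Pareto(max(x_m, max xᵢ), k + n).
Sample maximum = 34.0; prior scale x_m = 44.7 → posterior scale = max = 44.7.
Posterior shape = 3.3 + 5 = 8.3.
Posterior scale x_m = 44.7.

44.7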